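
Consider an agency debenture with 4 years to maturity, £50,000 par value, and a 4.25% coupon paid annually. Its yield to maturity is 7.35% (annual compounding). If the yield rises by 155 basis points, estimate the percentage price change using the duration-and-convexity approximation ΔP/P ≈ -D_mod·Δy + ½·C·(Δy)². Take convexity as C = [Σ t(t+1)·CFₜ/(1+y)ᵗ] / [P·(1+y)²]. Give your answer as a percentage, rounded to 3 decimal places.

With y = 0.0735:
  t   CF        PV=CF/(1+0.0735)^t    t·PV        t(t+1)·PV
  1     2,125.00     1,979.5063     1,979.5063       3,959.0126
  2     2,125.00     1,843.9742     3,687.9484      11,063.8451
  3     2,125.00     1,717.7216     5,153.1649      20,612.6597
  4    52,125.00    39,249.8384   156,999.3536     784,996.7678
  Σ                 44,791.0405   167,819.9732     820,632.2852
P = 44,791.0405; D_Mac = 3.74673 yrs; D_mod = 3.49020 yrs; C = 15.89840.
Duration effect: -3.49020 × (+0.0155) = -0.054098
Convexity effect: 0.5 × 15.89840 × (0.0155)² = +0.0019098
ΔP/P ≈ -0.054098 + 0.0019098 = -0.052188 = -5.2188%.

-5.219%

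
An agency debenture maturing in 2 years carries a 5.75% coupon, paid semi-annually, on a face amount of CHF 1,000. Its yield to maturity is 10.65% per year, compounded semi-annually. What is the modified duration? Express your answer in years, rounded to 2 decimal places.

Periodic yield y = 0.05325. First find Macaulay duration:
  t   CF        PV=CF/(1+0.05325)^t    t·PV
  1        28.75        27.2965        27.2965
  2        28.75        25.9164        51.8328
  3        28.75        24.6061        73.8184
  4     1,028.75       835.9571     3,343.8283
  Σ                    913.7761     3,496.7760
P = 913.7761; Macaulay duration = 3,496.7760 / 913.7761 = 3.82673 half-year periods = 1.91337 years.
Modified duration = D_Mac / (1 + y) = 1.91337 / 1.05325 = 1.81663 years.

1.82 years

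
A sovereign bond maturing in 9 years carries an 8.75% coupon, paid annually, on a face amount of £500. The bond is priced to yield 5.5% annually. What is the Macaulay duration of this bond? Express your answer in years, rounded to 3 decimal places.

6.839 years

Periodic yield y = 0.055. Discount each cash flow and weight by its year:
  t   CF        PV=CF/(1+0.055)^t    t·PV
  1        43.75        41.4692        41.4692
  2        43.75        39.3073        78.6146
  3        43.75        37.2581       111.7743
  4        43.75        35.3157       141.2629
  5        43.75        33.4746       167.3731
  6        43.75        31.7295       190.3770
  7        43.75        30.0754       210.5275
  8        43.75        28.5075       228.0596
  9       543.75       335.8359     3,022.5232
  Σ                    612.9732     4,191.9815
Price P = Σ PV = 612.9732.
Macaulay duration = Σ(t·PV) / P = 4,191.9815 / 612.9732 = 6.83877 years.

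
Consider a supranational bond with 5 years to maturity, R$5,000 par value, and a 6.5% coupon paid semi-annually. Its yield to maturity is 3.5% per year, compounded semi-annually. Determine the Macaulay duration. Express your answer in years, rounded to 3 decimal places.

4.396 years

Periodic yield y = 0.0175. Discount each cash flow and weight by its period:
  t   CF        PV=CF/(1+0.0175)^t    t·PV
  1       162.50       159.7052       159.7052
  2       162.50       156.9584       313.9168
  3       162.50       154.2589       462.7766
  4       162.50       151.6058       606.4230
  5       162.50       148.9983       744.9914
  6       162.50       146.4357       878.6140
  7       162.50       143.9171     1,007.4198
  8       162.50       141.4419     1,131.5350
  9       162.50       139.0092     1,251.0830
  10    5,162.50     4,340.2614    43,402.6139
  Σ                  5,682.5917    49,959.0787
Price P = Σ PV = 5,682.5917.
Macaulay duration = Σ(t·PV) / P = 49,959.0787 / 5,682.5917 = 8.79160 half-year periods.
In years: 8.79160 / 2 = 4.39580 years.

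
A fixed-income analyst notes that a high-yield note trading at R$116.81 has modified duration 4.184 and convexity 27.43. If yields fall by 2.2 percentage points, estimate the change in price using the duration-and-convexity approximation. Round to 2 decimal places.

+R$11.53

Duration effect: -D_mod·Δy = -4.184 × (-0.022) = +0.092048
Convexity effect: ½·C·(Δy)² = 0.5 × 27.43 × (-0.022)² = +0.00663806
ΔP/P ≈ +0.092048 + 0.00663806 = +0.09868606
ΔP ≈ 116.81 × (+0.09868606) = +11.5275186686.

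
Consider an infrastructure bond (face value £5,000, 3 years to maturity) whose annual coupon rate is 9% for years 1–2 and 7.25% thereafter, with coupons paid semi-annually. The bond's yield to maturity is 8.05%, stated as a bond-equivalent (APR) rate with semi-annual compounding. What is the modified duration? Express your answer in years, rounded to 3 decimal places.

Periodic yield y = 0.04025. First find Macaulay duration:
  t   CF        PV=CF/(1+0.04025)^t    t·PV
  1       225.00       216.2942       216.2942
  2       225.00       207.9252       415.8503
  3       225.00       199.8800       599.6400
  4       225.00       192.1461       768.5845
  5       181.25       148.7954       743.9768
  6     5,181.25     4,088.9161    24,533.4967
  Σ                  5,053.9569    27,277.8425
P = 5,053.9569; Macaulay duration = 27,277.8425 / 5,053.9569 = 5.39732 half-year periods = 2.69866 years.
Modified duration = D_Mac / (1 + y) = 2.69866 / 1.04025 = 2.59424 years.

2.594 years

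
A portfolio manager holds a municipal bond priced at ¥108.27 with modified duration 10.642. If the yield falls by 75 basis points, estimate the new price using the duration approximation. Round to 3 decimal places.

¥116.912

Duration approximation: ΔP/P ≈ -D_mod · Δy = -10.642 × (-0.0075) = +0.079815.
New price ≈ 108.27 × (1 + 0.079815) = 116.91157005.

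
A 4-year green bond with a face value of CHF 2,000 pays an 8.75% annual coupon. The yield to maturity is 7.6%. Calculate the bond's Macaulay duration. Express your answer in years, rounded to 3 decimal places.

3.552 years

Periodic yield y = 0.076. Discount each cash flow and weight by its year:
  t   CF        PV=CF/(1+0.076)^t    t·PV
  1       175.00       162.6394       162.6394
  2       175.00       151.1519       302.3037
  3       175.00       140.4757       421.4271
  4     2,175.00     1,622.5952     6,490.3806
  Σ                  2,076.8621     7,376.7509
Price P = Σ PV = 2,076.8621.
Macaulay duration = Σ(t·PV) / P = 7,376.7509 / 2,076.8621 = 3.55187 years.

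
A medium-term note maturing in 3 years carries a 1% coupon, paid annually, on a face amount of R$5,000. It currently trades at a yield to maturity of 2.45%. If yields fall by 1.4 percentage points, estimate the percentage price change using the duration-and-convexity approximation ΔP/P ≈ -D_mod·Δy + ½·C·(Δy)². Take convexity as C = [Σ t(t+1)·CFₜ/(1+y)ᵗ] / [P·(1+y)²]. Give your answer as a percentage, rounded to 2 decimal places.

With y = 0.0245:
  t   CF        PV=CF/(1+0.0245)^t    t·PV        t(t+1)·PV
  1        50.00        48.8043        48.8043          97.6086
  2        50.00        47.6372        95.2744         285.8231
  3     5,050.00     4,696.2963    14,088.8889      56,355.5556
  Σ                  4,792.7378    14,232.9676      56,738.9873
P = 4,792.7378; D_Mac = 2.96969 yrs; D_mod = 2.89868 yrs; C = 11.27909.
Duration effect: -2.89868 × (-0.014) = +0.040581
Convexity effect: 0.5 × 11.27909 × (-0.014)² = +0.0011054
ΔP/P ≈ +0.040581 + 0.0011054 = +0.041687 = +4.1687%.

+4.17%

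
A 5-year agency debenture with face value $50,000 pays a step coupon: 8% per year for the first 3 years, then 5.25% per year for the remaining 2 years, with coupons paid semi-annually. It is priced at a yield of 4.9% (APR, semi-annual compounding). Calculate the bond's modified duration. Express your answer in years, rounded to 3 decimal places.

Periodic yield y = 0.0245. First find Macaulay duration:
  t   CF        PV=CF/(1+0.0245)^t    t·PV
  1     2,000.00     1,952.1718     1,952.1718
  2     2,000.00     1,905.4874     3,810.9747
  3     2,000.00     1,859.9193     5,579.7580
  4     2,000.00     1,815.4410     7,261.7641
  5     2,000.00     1,772.0264     8,860.1319
  6     2,000.00     1,729.6500    10,377.8997
  7     1,312.50     1,107.9383     7,755.5681
  8     1,312.50     1,081.4429     8,651.5435
  9     1,312.50     1,055.5812     9,500.2308
  10   51,312.50    40,281.3064   402,813.0640
  Σ                 54,560.9647   466,563.1065
P = 54,560.9647; Macaulay duration = 466,563.1065 / 54,560.9647 = 8.55123 half-year periods = 4.27561 years.
Modified duration = D_Mac / (1 + y) = 4.27561 / 1.0245 = 4.17337 years.

4.173 years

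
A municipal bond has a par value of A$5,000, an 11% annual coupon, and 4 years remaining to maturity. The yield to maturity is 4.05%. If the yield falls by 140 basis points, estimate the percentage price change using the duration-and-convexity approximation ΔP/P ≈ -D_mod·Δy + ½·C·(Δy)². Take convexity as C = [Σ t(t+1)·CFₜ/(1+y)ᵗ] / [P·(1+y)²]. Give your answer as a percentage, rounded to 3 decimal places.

With y = 0.0405:
  t   CF        PV=CF/(1+0.0405)^t    t·PV        t(t+1)·PV
  1       550.00       528.5920       528.5920       1,057.1840
  2       550.00       508.0173     1,016.0346       3,048.1039
  3       550.00       488.2435     1,464.7304       5,858.9215
  4     5,550.00     4,735.0508    18,940.2033      94,701.0165
  Σ                  6,259.9036    21,949.5603     104,665.2260
P = 6,259.9036; D_Mac = 3.50637 yrs; D_mod = 3.36989 yrs; C = 15.44367.
Duration effect: -3.36989 × (-0.014) = +0.047179
Convexity effect: 0.5 × 15.44367 × (-0.014)² = +0.0015135
ΔP/P ≈ +0.047179 + 0.0015135 = +0.048692 = +4.8692%.

+4.869%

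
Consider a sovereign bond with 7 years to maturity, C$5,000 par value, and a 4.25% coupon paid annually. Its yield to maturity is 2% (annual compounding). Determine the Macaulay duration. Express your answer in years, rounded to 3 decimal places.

6.261 years

Periodic yield y = 0.02. Discount each cash flow and weight by its year:
  t   CF        PV=CF/(1+0.02)^t    t·PV
  1       212.50       208.3333       208.3333
  2       212.50       204.2484       408.4967
  3       212.50       200.2435       600.7305
  4       212.50       196.3172       785.2686
  5       212.50       192.4678       962.3390
  6       212.50       188.6939     1,132.1635
  7     5,212.50     4,537.7949    31,764.5645
  Σ                  5,728.0990    35,861.8962
Price P = Σ PV = 5,728.0990.
Macaulay duration = Σ(t·PV) / P = 35,861.8962 / 5,728.0990 = 6.26070 years.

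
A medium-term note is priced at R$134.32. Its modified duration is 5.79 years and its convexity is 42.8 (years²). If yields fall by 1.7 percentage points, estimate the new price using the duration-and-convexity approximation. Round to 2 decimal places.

R$148.37

Duration effect: -D_mod·Δy = -5.79 × (-0.017) = +0.098430
Convexity effect: ½·C·(Δy)² = 0.5 × 42.8 × (-0.017)² = +0.0061846
ΔP/P ≈ +0.098430 + 0.0061846 = +0.1046146
New price ≈ 134.32 × (1 + 0.1046146) = 148.371833072.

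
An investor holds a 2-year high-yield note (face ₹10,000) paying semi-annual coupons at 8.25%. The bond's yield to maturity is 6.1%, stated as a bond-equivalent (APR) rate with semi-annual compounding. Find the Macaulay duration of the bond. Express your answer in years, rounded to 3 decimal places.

1.887 years

Periodic yield y = 0.0305. Discount each cash flow and weight by its period:
  t   CF        PV=CF/(1+0.0305)^t    t·PV
  1       412.50       400.2911       400.2911
  2       412.50       388.4436       776.8872
  3       412.50       376.9467     1,130.8401
  4    10,412.50     9,233.4293    36,933.7174
  Σ                 10,399.1108    39,241.7358
Price P = Σ PV = 10,399.1108.
Macaulay duration = Σ(t·PV) / P = 39,241.7358 / 10,399.1108 = 3.77357 half-year periods.
In years: 3.77357 / 2 = 1.88678 years.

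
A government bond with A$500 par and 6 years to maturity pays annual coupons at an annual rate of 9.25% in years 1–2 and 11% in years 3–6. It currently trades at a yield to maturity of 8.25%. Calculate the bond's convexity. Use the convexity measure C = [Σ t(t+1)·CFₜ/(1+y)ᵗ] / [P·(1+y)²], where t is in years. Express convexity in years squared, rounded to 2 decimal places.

With y = 0.0825:
  t   CF        PV=CF/(1+0.0825)^t    t·PV        t(t+1)·PV
  1        46.25        42.7252        42.7252          85.4503
  2        46.25        39.4690        78.9380         236.8139
  3        55.00        43.3590       130.0769         520.3077
  4        55.00        40.0545       160.2179         801.0895
  5        55.00        37.0018       185.0091       1,110.0548
  6       555.00       344.9257     2,069.5542      14,486.8794
  Σ                    547.5351     2,666.5213      17,240.5956
P = 547.5351.
Convexity = Σ t(t+1)·PV / [P·(1+y)²] = 17,240.5956 / (547.5351 × 1.171806) = 26.87104.

26.87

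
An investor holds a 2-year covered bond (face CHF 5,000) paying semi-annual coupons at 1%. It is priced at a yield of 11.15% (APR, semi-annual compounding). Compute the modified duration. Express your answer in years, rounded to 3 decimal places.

1.879 years

Periodic yield y = 0.05575. First find Macaulay duration:
  t   CF        PV=CF/(1+0.05575)^t    t·PV
  1        25.00        23.6798        23.6798
  2        25.00        22.4294        44.8588
  3        25.00        21.2450        63.7350
  4     5,025.00     4,044.7502    16,179.0008
  Σ                  4,112.1045    16,311.2745
P = 4,112.1045; Macaulay duration = 16,311.2745 / 4,112.1045 = 3.96665 half-year periods = 1.98332 years.
Modified duration = D_Mac / (1 + y) = 1.98332 / 1.05575 = 1.87859 years.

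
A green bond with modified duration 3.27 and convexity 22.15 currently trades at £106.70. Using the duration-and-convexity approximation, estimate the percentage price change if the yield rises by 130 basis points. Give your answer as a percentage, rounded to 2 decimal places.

-4.06%

Duration effect: -D_mod·Δy = -3.27 × (+0.013) = -0.042510
Convexity effect: ½·C·(Δy)² = 0.5 × 22.15 × (0.013)² = +0.001871675
ΔP/P ≈ -0.042510 + 0.001871675 = -0.040638325
= -4.0638325%.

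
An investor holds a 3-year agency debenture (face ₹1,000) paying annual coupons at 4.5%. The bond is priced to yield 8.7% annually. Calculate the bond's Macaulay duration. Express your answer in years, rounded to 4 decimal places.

2.8647 years

Periodic yield y = 0.087. Discount each cash flow and weight by its year:
  t   CF        PV=CF/(1+0.087)^t    t·PV
  1        45.00        41.3983        41.3983
  2        45.00        38.0850        76.1699
  3     1,045.00       813.6313     2,440.8940
  Σ                    893.1146     2,558.4622
Price P = Σ PV = 893.1146.
Macaulay duration = Σ(t·PV) / P = 2,558.4622 / 893.1146 = 2.86465 years.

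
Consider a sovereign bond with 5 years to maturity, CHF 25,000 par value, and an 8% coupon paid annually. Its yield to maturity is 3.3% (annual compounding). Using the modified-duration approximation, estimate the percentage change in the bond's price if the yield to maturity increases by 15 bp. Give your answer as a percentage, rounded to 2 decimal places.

Periodic yield y = 0.033. Modified duration first:
  t   CF        PV=CF/(1+0.033)^t    t·PV
  1     2,000.00     1,936.1084     1,936.1084
  2     2,000.00     1,874.2579     3,748.5158
  3     2,000.00     1,814.3833     5,443.1498
  4     2,000.00     1,756.4214     7,025.6854
  5    27,000.00    22,954.1997   114,770.9987
  Σ                 30,335.3707   132,924.4582
P = 30,335.3707; D_Mac = 4.38183 yrs; D_mod = 4.38183/(1+0.033) = 4.24185 yrs.
ΔP/P ≈ -D_mod · Δy = -4.24185 × (+0.0015) = -0.006363 = -0.6363%.

-0.64%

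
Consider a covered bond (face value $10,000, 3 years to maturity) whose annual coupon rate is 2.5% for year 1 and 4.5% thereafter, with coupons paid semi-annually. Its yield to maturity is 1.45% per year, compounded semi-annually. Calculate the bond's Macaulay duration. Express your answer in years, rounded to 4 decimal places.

2.8865 years

Periodic yield y = 0.00725. Discount each cash flow and weight by its period:
  t   CF        PV=CF/(1+0.00725)^t    t·PV
  1       125.00       124.1003       124.1003
  2       125.00       123.2070       246.4140
  3       225.00       220.1764       660.5291
  4       225.00       218.5916       874.3663
  5       225.00       217.0182     1,085.0910
  6    10,225.00     9,791.2843    58,747.7057
  Σ                 10,694.3777    61,738.2064
Price P = Σ PV = 10,694.3777.
Macaulay duration = Σ(t·PV) / P = 61,738.2064 / 10,694.3777 = 5.77296 half-year periods.
In years: 5.77296 / 2 = 2.88648 years.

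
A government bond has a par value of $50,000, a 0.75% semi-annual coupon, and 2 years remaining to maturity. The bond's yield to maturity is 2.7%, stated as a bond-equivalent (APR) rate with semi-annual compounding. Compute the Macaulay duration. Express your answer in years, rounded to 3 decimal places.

Periodic yield y = 0.0135. Discount each cash flow and weight by its period:
  t   CF        PV=CF/(1+0.0135)^t    t·PV
  1       187.50       185.0025       185.0025
  2       187.50       182.5382       365.0764
  3       187.50       180.1068       540.3203
  4    50,187.50    47,566.4292   190,265.7169
  Σ                 48,114.0767   191,356.1161
Price P = Σ PV = 48,114.0767.
Macaulay duration = Σ(t·PV) / P = 191,356.1161 / 48,114.0767 = 3.97713 half-year periods.
In years: 3.97713 / 2 = 1.98857 years.

1.989 years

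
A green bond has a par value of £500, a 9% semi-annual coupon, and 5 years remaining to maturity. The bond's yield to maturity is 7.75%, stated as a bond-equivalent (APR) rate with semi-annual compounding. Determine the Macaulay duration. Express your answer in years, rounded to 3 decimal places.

4.159 years

Periodic yield y = 0.03875. Discount each cash flow and weight by its period:
  t   CF        PV=CF/(1+0.03875)^t    t·PV
  1        22.50        21.6606        21.6606
  2        22.50        20.8526        41.7052
  3        22.50        20.0747        60.2241
  4        22.50        19.3258        77.3034
  5        22.50        18.6049        93.0245
  6        22.50        17.9109       107.4651
  7        22.50        17.2427       120.6989
  8        22.50        16.5995       132.7958
  9        22.50        15.9802       143.8221
  10      522.50       357.2530     3,572.5303
  Σ                    525.5050     4,371.2301
Price P = Σ PV = 525.5050.
Macaulay duration = Σ(t·PV) / P = 4,371.2301 / 525.5050 = 8.31815 half-year periods.
In years: 8.31815 / 2 = 4.15908 years.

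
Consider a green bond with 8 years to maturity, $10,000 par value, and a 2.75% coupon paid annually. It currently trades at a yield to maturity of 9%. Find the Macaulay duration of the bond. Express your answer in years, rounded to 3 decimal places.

Periodic yield y = 0.09. Discount each cash flow and weight by its year:
  t   CF        PV=CF/(1+0.09)^t    t·PV
  1       275.00       252.2936       252.2936
  2       275.00       231.4620       462.9240
  3       275.00       212.3505       637.0514
  4       275.00       194.8169       779.2677
  5       275.00       178.7311       893.6557
  6       275.00       163.9735       983.8411
  7       275.00       150.4344     1,053.0409
  8    10,275.00     5,156.6760    41,253.4082
  Σ                  6,540.7381    46,315.4825
Price P = Σ PV = 6,540.7381.
Macaulay duration = Σ(t·PV) / P = 46,315.4825 / 6,540.7381 = 7.08108 years.

7.081 years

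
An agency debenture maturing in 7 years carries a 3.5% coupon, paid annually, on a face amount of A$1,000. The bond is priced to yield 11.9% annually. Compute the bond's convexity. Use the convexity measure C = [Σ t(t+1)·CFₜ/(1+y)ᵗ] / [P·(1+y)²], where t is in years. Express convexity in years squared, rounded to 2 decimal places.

With y = 0.119:
  t   CF        PV=CF/(1+0.119)^t    t·PV        t(t+1)·PV
  1        35.00        31.2779        31.2779          62.5559
  2        35.00        27.9517        55.9034         167.7101
  3        35.00        24.9792        74.9375         299.7499
  4        35.00        22.3228        89.2910         446.4550
  5        35.00        19.9488        99.7442         598.4652
  6        35.00        17.8274       106.9643         748.7500
  7     1,035.00       471.1181     3,297.8264      26,382.6108
  Σ                    615.4258     3,755.9446      28,706.2967
P = 615.4258.
Convexity = Σ t(t+1)·PV / [P·(1+y)²] = 28,706.2967 / (615.4258 × 1.252161) = 37.25129.

37.25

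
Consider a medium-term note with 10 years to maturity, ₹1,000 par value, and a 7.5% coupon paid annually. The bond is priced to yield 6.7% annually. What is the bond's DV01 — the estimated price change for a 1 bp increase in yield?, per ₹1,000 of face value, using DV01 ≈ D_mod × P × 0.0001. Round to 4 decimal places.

Periodic yield y = 0.067.
  t   CF        PV=CF/(1+0.067)^t    t·PV
  1        75.00        70.2905        70.2905
  2        75.00        65.8768       131.7536
  3        75.00        61.7402       185.2206
  4        75.00        57.8634       231.4534
  5        75.00        54.2299       271.1497
  6        75.00        50.8247       304.9481
  7        75.00        47.6333       333.4328
  8        75.00        44.6422       357.1379
  9        75.00        41.8390       376.5512
  10    1,075.00       562.0362     5,620.3618
  Σ                  1,056.9762     7,882.2996
P = 1,056.9762; D_Mac = 7.45741 yrs; D_mod = 6.98913 yrs.
DV01 ≈ 6.98913 × 1,056.9762 × 0.0001 = 0.738735.

₹0.7387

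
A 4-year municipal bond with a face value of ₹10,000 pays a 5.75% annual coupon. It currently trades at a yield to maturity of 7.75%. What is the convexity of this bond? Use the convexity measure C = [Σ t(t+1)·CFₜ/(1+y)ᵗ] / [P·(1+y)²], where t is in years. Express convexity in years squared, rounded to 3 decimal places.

With y = 0.0775:
  t   CF        PV=CF/(1+0.0775)^t    t·PV        t(t+1)·PV
  1       575.00       533.6427       533.6427       1,067.2854
  2       575.00       495.2600       990.5201       2,971.5602
  3       575.00       459.6381     1,378.9143       5,515.6570
  4    10,575.00     7,845.3308    31,381.3232     156,906.6161
  Σ                  9,333.8716    34,284.4002     166,461.1188
P = 9,333.8716.
Convexity = Σ t(t+1)·PV / [P·(1+y)²] = 166,461.1188 / (9,333.8716 × 1.161006) = 15.36089.

15.361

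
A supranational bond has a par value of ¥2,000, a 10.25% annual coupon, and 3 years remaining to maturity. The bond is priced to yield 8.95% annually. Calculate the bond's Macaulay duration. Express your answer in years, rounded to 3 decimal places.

2.734 years

Periodic yield y = 0.0895. Discount each cash flow and weight by its year:
  t   CF        PV=CF/(1+0.0895)^t    t·PV
  1       205.00       188.1597       188.1597
  2       205.00       172.7028       345.4056
  3     2,205.00     1,705.0098     5,115.0295
  Σ                  2,065.8724     5,648.5948
Price P = Σ PV = 2,065.8724.
Macaulay duration = Σ(t·PV) / P = 5,648.5948 / 2,065.8724 = 2.73424 years.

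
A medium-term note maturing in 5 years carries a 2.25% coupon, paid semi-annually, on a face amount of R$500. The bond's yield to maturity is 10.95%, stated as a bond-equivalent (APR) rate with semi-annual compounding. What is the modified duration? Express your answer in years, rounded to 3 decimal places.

Periodic yield y = 0.05475. First find Macaulay duration:
  t   CF        PV=CF/(1+0.05475)^t    t·PV
  1        5.625         5.3330         5.3330
  2        5.625         5.0562        10.1124
  3        5.625         4.7937        14.3812
  4        5.625         4.5449        18.1796
  5        5.625         4.3090        21.5449
  6        5.625         4.0853        24.5119
  7        5.625         3.8733        27.1128
  8        5.625         3.6722        29.3776
  9        5.625         3.4816        31.3342
  10     505.625       296.7107     2,967.1069
  Σ                    335.8599     3,148.9945
P = 335.8599; Macaulay duration = 3,148.9945 / 335.8599 = 9.37592 half-year periods = 4.68796 years.
Modified duration = D_Mac / (1 + y) = 4.68796 / 1.05475 = 4.44462 years.

4.445 years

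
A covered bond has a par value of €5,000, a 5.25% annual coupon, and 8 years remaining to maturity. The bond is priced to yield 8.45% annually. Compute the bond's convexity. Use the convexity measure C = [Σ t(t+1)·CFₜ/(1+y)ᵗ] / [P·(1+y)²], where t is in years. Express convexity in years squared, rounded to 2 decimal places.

With y = 0.0845:
  t   CF        PV=CF/(1+0.0845)^t    t·PV        t(t+1)·PV
  1       262.50       242.0470       242.0470         484.0941
  2       262.50       223.1877       446.3753       1,339.1260
  3       262.50       205.7978       617.3933       2,469.5731
  4       262.50       189.7628       759.0512       3,795.2560
  5       262.50       174.9772       874.8861       5,249.3168
  6       262.50       161.3437       968.0621       6,776.4347
  7       262.50       148.7724     1,041.4069       8,331.2552
  8     5,262.50     2,750.1454    22,001.1633     198,010.4699
  Σ                  4,096.0340    26,950.3853     226,455.5259
P = 4,096.0340.
Convexity = Σ t(t+1)·PV / [P·(1+y)²] = 226,455.5259 / (4,096.0340 × 1.176140) = 47.00675.

47.01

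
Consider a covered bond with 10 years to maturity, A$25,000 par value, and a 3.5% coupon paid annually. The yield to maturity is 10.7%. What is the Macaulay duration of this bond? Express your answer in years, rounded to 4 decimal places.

8.0521 years

Periodic yield y = 0.107. Discount each cash flow and weight by its year:
  t   CF        PV=CF/(1+0.107)^t    t·PV
  1       875.00       790.4246       790.4246
  2       875.00       714.0240     1,428.0480
  3       875.00       645.0081     1,935.0244
  4       875.00       582.6632     2,330.6527
  5       875.00       526.3443     2,631.7216
  6       875.00       475.4691     2,852.8148
  7       875.00       429.5114     3,006.5799
  8       875.00       387.9959     3,103.9668
  9       875.00       350.4931     3,154.4378
  10   25,875.00     9,362.7656    93,627.6558
  Σ                 14,264.6993   114,861.3264
Price P = Σ PV = 14,264.6993.
Macaulay duration = Σ(t·PV) / P = 114,861.3264 / 14,264.6993 = 8.05214 years.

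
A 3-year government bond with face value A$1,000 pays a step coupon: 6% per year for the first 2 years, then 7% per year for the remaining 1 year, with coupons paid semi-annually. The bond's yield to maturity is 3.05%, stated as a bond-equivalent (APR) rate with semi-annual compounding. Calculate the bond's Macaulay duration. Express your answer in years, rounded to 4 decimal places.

Periodic yield y = 0.01525. Discount each cash flow and weight by its period:
  t   CF        PV=CF/(1+0.01525)^t    t·PV
  1        30.00        29.5494        29.5494
  2        30.00        29.1055        58.2110
  3        30.00        28.6683        86.0050
  4        30.00        28.2377       112.9508
  5        35.00        32.4491       162.2456
  6     1,035.00       945.1535     5,670.9212
  Σ                  1,093.1636     6,119.8830
Price P = Σ PV = 1,093.1636.
Macaulay duration = Σ(t·PV) / P = 6,119.8830 / 1,093.1636 = 5.59832 half-year periods.
In years: 5.59832 / 2 = 2.79916 years.

2.7992 years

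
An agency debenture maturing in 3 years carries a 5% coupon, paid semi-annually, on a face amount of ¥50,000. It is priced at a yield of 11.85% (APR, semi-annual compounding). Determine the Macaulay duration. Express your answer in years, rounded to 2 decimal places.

Periodic yield y = 0.05925. Discount each cash flow and weight by its period:
  t   CF        PV=CF/(1+0.05925)^t    t·PV
  1     1,250.00     1,180.0802     1,180.0802
  2     1,250.00     1,114.0715     2,228.1430
  3     1,250.00     1,051.7550     3,155.2651
  4     1,250.00       992.9243     3,971.6970
  5     1,250.00       937.3842     4,686.9212
  6    51,250.00    36,282.9870   217,697.9223
  Σ                 41,559.2023   232,920.0288
Price P = Σ PV = 41,559.2023.
Macaulay duration = Σ(t·PV) / P = 232,920.0288 / 41,559.2023 = 5.60454 half-year periods.
In years: 5.60454 / 2 = 2.80227 years.

2.80 years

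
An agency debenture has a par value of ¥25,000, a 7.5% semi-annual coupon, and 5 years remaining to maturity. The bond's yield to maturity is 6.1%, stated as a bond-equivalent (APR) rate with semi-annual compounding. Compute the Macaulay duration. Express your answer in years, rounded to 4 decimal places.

Periodic yield y = 0.0305. Discount each cash flow and weight by its period:
  t   CF        PV=CF/(1+0.0305)^t    t·PV
  1       937.50       909.7525       909.7525
  2       937.50       882.8263     1,765.6527
  3       937.50       856.6971     2,570.0912
  4       937.50       831.3412     3,325.3647
  5       937.50       806.7357     4,033.6787
  6       937.50       782.8586     4,697.1513
  7       937.50       759.6881     5,317.8165
  8       937.50       737.2034     5,897.6269
  9       937.50       715.3841     6,438.4573
  10   25,937.50    19,206.4966   192,064.9656
  Σ                 26,488.9836   227,020.5575
Price P = Σ PV = 26,488.9836.
Macaulay duration = Σ(t·PV) / P = 227,020.5575 / 26,488.9836 = 8.57038 half-year periods.
In years: 8.57038 / 2 = 4.28519 years.

4.2852 years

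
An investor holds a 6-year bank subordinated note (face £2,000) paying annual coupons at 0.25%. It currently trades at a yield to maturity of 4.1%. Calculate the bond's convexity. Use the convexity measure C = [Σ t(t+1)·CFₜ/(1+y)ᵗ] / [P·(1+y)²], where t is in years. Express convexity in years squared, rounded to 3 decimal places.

With y = 0.041:
  t   CF        PV=CF/(1+0.041)^t    t·PV        t(t+1)·PV
  1         5.00         4.8031         4.8031           9.6061
  2         5.00         4.6139         9.2278          27.6834
  3         5.00         4.4322        13.2966          53.1862
  4         5.00         4.2576        17.0305          85.1524
  5         5.00         4.0899        20.4497         122.6980
  6     2,005.00     1,575.4695     9,452.8170      66,169.7190
  Σ                  1,597.6662     9,517.6246      66,468.0452
P = 1,597.6662.
Convexity = Σ t(t+1)·PV / [P·(1+y)²] = 66,468.0452 / (1,597.6662 × 1.083681) = 38.39064.

38.391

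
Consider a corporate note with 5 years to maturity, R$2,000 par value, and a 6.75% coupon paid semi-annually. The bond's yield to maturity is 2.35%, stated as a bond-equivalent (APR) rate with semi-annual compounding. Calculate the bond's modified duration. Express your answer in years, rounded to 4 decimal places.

4.3457 years

Periodic yield y = 0.01175. First find Macaulay duration:
  t   CF        PV=CF/(1+0.01175)^t    t·PV
  1        67.50        66.7161        66.7161
  2        67.50        65.9413       131.8826
  3        67.50        65.1755       195.5264
  4        67.50        64.4185       257.6742
  5        67.50        63.6704       318.3521
  6        67.50        62.9310       377.5859
  7        67.50        62.2001       435.4009
  8        67.50        61.4778       491.8221
  9        67.50        60.7638       546.8741
  10    2,067.50     1,839.5576    18,395.5759
  Σ                  2,412.8520    21,217.4102
P = 2,412.8520; Macaulay duration = 21,217.4102 / 2,412.8520 = 8.79350 half-year periods = 4.39675 years.
Modified duration = D_Mac / (1 + y) = 4.39675 / 1.01175 = 4.34569 years.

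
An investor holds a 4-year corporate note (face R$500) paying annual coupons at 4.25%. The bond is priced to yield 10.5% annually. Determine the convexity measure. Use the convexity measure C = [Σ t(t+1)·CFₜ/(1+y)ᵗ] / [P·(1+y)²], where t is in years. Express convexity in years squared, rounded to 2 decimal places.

14.92

With y = 0.105:
  t   CF        PV=CF/(1+0.105)^t    t·PV        t(t+1)·PV
  1        21.25        19.2308        19.2308          38.4615
  2        21.25        17.4034        34.8068         104.4205
  3        21.25        15.7497        47.2491         188.9963
  4       521.25       349.6206     1,398.4822       6,992.4111
  Σ                    402.0044     1,499.7689       7,324.2894
P = 402.0044.
Convexity = Σ t(t+1)·PV / [P·(1+y)²] = 7,324.2894 / (402.0044 × 1.221025) = 14.92142.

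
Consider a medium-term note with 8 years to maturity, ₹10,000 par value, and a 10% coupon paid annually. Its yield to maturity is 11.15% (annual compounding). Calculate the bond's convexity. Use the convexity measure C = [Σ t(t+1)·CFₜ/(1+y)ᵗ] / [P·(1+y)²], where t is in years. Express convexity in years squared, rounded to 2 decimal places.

With y = 0.1115:
  t   CF        PV=CF/(1+0.1115)^t    t·PV        t(t+1)·PV
  1     1,000.00       899.6851       899.6851       1,799.3702
  2     1,000.00       809.4333     1,618.8666       4,856.5998
  3     1,000.00       728.2351     2,184.7053       8,738.8210
  4     1,000.00       655.1823     2,620.7291      13,103.6453
  5     1,000.00       589.4577     2,947.2886      17,683.7318
  6     1,000.00       530.3263     3,181.9580      22,273.7063
  7     1,000.00       477.1267     3,339.8870      26,719.0958
  8    11,000.00     4,721.9018    37,775.2142     339,976.9280
  Σ                  9,411.3483    54,568.3339     435,151.8982
P = 9,411.3483.
Convexity = Σ t(t+1)·PV / [P·(1+y)²] = 435,151.8982 / (9,411.3483 × 1.235432) = 37.42571.

37.43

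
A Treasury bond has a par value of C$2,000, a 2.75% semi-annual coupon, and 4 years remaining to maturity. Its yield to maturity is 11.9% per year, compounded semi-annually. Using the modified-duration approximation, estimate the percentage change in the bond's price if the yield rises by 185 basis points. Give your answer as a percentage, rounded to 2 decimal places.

Periodic yield y = 0.0595. Modified duration first:
  t   CF        PV=CF/(1+0.0595)^t    t·PV
  1        27.50        25.9556        25.9556
  2        27.50        24.4980        48.9960
  3        27.50        23.1222        69.3667
  4        27.50        21.8237        87.2949
  5        27.50        20.5981       102.9907
  6        27.50        19.4414       116.6482
  7        27.50        18.3496       128.4470
  8     2,027.50     1,276.8891    10,215.1127
  Σ                  1,430.6778    10,794.8119
P = 1,430.6778; D_Mac = 7.54524 half-year periods = 3.77262 yrs; D_mod = 3.77262/(1+0.0595) = 3.56076 yrs.
ΔP/P ≈ -D_mod · Δy = -3.56076 × (+0.0185) = -0.065874 = -6.5874%.

-6.59%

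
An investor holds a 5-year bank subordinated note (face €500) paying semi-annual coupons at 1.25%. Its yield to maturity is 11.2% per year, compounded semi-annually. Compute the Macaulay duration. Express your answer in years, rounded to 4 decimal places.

Periodic yield y = 0.056. Discount each cash flow and weight by its period:
  t   CF        PV=CF/(1+0.056)^t    t·PV
  1        3.125         2.9593         2.9593
  2        3.125         2.8023         5.6047
  3        3.125         2.6537         7.9612
  4        3.125         2.5130        10.0520
  5        3.125         2.3797        11.8987
  6        3.125         2.2535        13.5213
  7        3.125         2.1340        14.9383
  8        3.125         2.0209        16.1670
  9        3.125         1.9137        17.2233
  10     503.125       291.7674     2,917.6737
  Σ                    313.3977     3,017.9995
Price P = Σ PV = 313.3977.
Macaulay duration = Σ(t·PV) / P = 3,017.9995 / 313.3977 = 9.62994 half-year periods.
In years: 9.62994 / 2 = 4.81497 years.

4.8150 years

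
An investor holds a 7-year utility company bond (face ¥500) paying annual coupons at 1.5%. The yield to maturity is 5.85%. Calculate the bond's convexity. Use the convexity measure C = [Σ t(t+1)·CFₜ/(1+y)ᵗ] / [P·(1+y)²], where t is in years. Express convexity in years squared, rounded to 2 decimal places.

46.60

With y = 0.0585:
  t   CF        PV=CF/(1+0.0585)^t    t·PV        t(t+1)·PV
  1         7.50         7.0855         7.0855          14.1710
  2         7.50         6.6939        13.3878          40.1634
  3         7.50         6.3240        18.9719          75.8874
  4         7.50         5.9744        23.8978         119.4890
  5         7.50         5.6443        28.2213         169.3278
  6         7.50         5.3323        31.9939         223.9574
  7       507.50       340.8788     2,386.1517      19,089.2136
  Σ                    377.9332     2,509.7099      19,732.2096
P = 377.9332.
Convexity = Σ t(t+1)·PV / [P·(1+y)²] = 19,732.2096 / (377.9332 × 1.120422) = 46.59925.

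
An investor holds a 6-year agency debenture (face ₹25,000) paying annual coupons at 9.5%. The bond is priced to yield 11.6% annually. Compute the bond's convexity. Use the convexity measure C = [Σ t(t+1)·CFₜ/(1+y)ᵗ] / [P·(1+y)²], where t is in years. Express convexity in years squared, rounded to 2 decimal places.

With y = 0.116:
  t   CF        PV=CF/(1+0.116)^t    t·PV        t(t+1)·PV
  1     2,375.00     2,128.1362     2,128.1362       4,256.2724
  2     2,375.00     1,906.9321     3,813.8642      11,441.5925
  3     2,375.00     1,708.7205     5,126.1615      20,504.6460
  4     2,375.00     1,531.1116     6,124.4462      30,622.2312
  5     2,375.00     1,371.9638     6,859.8188      41,158.9129
  6    27,375.00    14,169.9710    85,019.8258     595,138.7804
  Σ                 22,816.8351   109,072.2527     703,122.4354
P = 22,816.8351.
Convexity = Σ t(t+1)·PV / [P·(1+y)²] = 703,122.4354 / (22,816.8351 × 1.245456) = 24.74270.

24.74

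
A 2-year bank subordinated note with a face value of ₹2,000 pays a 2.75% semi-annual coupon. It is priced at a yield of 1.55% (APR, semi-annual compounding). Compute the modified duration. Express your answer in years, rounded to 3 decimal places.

Periodic yield y = 0.00775. First find Macaulay duration:
  t   CF        PV=CF/(1+0.00775)^t    t·PV
  1        27.50        27.2885        27.2885
  2        27.50        27.0787        54.1573
  3        27.50        26.8704        80.6112
  4     2,027.50     1,965.8466     7,863.3866
  Σ                  2,047.0842     8,025.4436
P = 2,047.0842; Macaulay duration = 8,025.4436 / 2,047.0842 = 3.92043 half-year periods = 1.96021 years.
Modified duration = D_Mac / (1 + y) = 1.96021 / 1.00775 = 1.94514 years.

1.945 years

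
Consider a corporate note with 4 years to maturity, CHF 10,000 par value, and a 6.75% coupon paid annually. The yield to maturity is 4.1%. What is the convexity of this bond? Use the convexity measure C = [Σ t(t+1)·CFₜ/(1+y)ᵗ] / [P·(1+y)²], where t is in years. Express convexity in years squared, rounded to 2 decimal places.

With y = 0.041:
  t   CF        PV=CF/(1+0.041)^t    t·PV        t(t+1)·PV
  1       675.00       648.4150       648.4150       1,296.8300
  2       675.00       622.8770     1,245.7541       3,737.2622
  3       675.00       598.3449     1,795.0347       7,180.1386
  4    10,675.00     9,090.0227    36,360.0906     181,800.4531
  Σ                 10,959.6596    40,049.2943     194,014.6839
P = 10,959.6596.
Convexity = Σ t(t+1)·PV / [P·(1+y)²] = 194,014.6839 / (10,959.6596 × 1.083681) = 16.33564.

16.34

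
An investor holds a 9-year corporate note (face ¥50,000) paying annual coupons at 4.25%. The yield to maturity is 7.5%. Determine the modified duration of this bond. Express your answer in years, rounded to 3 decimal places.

6.947 years

Periodic yield y = 0.075. First find Macaulay duration:
  t   CF        PV=CF/(1+0.075)^t    t·PV
  1     2,125.00     1,976.7442     1,976.7442
  2     2,125.00     1,838.8318     3,677.6636
  3     2,125.00     1,710.5412     5,131.6236
  4     2,125.00     1,591.2011     6,364.8045
  5     2,125.00     1,480.1871     7,400.9355
  6     2,125.00     1,376.9182     8,261.5094
  7     2,125.00     1,280.8542     8,965.9792
  8     2,125.00     1,191.4922     9,531.9380
  9    52,125.00    27,187.5385   244,687.8467
  Σ                 39,634.3086   295,999.0446
P = 39,634.3086; Macaulay duration = 295,999.0446 / 39,634.3086 = 7.46825 years.
Modified duration = D_Mac / (1 + y) = 7.46825 / 1.075 = 6.94721 years.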